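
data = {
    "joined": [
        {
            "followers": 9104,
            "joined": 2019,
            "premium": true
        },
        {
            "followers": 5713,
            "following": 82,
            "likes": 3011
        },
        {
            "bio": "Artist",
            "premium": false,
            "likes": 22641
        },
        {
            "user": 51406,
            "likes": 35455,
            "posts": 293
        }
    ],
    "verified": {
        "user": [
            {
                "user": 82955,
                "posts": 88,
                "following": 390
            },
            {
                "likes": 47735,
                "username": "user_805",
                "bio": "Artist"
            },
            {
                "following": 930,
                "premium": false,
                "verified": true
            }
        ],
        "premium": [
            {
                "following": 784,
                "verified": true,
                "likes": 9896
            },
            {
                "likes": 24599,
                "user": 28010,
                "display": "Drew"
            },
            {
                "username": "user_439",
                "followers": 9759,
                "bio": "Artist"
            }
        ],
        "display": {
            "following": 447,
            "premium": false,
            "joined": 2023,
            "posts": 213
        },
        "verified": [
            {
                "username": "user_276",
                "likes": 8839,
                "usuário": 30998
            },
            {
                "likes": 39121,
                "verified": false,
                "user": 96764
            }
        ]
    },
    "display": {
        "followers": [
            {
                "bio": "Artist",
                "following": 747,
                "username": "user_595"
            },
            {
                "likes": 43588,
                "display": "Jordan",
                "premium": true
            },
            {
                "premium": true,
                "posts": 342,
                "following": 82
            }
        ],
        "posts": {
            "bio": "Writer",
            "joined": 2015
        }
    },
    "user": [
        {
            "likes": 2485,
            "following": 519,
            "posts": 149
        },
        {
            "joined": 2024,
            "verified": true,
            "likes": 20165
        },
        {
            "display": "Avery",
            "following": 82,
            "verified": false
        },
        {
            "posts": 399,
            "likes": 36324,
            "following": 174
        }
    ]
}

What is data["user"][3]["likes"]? 36324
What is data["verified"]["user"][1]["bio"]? "Artist"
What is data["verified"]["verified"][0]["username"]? "user_276"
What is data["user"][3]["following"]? 174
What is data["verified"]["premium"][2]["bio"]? "Artist"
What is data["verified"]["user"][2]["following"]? 930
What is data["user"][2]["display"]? "Avery"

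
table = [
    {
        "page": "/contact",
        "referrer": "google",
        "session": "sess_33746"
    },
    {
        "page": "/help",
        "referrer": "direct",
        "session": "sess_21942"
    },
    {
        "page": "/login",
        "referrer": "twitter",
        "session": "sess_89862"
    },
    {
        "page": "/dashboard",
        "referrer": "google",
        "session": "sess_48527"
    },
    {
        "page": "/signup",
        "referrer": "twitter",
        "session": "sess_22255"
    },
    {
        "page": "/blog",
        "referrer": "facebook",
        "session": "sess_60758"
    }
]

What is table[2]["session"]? "sess_89862"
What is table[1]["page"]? "/help"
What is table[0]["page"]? "/contact"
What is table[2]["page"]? "/login"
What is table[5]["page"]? "/blog"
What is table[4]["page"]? "/signup"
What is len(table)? 6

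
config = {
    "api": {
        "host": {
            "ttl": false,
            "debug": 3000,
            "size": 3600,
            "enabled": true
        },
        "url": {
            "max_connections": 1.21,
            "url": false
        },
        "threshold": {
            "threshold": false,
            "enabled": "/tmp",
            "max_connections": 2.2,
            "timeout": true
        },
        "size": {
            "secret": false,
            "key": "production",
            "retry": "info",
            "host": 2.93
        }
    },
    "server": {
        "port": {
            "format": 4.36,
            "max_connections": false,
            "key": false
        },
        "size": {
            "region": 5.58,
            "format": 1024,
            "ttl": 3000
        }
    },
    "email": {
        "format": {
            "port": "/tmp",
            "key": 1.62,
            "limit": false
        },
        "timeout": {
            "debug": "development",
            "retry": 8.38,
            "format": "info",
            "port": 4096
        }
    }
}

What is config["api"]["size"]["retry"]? "info"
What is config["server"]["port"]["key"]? False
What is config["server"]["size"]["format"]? 1024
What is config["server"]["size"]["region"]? 5.58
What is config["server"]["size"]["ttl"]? 3000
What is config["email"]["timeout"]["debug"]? "development"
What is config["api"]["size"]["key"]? "production"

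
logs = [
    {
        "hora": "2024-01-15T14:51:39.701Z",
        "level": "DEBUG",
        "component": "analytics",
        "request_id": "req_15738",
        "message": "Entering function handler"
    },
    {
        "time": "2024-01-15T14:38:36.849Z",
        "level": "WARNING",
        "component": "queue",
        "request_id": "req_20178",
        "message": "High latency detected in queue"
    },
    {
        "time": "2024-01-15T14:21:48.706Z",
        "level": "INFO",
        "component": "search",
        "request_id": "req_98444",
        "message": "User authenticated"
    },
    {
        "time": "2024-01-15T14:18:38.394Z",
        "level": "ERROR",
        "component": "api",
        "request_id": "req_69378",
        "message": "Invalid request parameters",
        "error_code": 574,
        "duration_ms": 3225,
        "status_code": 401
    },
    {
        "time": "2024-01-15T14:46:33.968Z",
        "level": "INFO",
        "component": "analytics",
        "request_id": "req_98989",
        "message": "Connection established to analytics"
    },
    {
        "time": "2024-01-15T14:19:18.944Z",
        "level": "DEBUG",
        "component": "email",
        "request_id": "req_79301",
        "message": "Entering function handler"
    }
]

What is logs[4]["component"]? "analytics"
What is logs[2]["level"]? "INFO"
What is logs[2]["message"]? "User authenticated"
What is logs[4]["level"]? "INFO"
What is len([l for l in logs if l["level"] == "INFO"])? 2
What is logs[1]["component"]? "queue"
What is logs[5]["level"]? "DEBUG"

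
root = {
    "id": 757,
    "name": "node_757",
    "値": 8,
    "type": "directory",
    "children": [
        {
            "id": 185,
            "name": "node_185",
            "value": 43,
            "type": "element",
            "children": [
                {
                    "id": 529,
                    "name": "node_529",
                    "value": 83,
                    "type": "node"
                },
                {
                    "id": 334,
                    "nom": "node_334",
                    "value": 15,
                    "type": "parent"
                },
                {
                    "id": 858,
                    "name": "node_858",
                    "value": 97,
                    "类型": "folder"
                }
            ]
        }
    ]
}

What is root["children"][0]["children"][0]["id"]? 529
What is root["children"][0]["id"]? 185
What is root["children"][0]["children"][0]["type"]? "node"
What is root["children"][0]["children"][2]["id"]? 858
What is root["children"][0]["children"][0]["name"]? "node_529"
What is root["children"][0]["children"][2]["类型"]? "folder"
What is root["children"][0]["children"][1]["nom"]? "node_334"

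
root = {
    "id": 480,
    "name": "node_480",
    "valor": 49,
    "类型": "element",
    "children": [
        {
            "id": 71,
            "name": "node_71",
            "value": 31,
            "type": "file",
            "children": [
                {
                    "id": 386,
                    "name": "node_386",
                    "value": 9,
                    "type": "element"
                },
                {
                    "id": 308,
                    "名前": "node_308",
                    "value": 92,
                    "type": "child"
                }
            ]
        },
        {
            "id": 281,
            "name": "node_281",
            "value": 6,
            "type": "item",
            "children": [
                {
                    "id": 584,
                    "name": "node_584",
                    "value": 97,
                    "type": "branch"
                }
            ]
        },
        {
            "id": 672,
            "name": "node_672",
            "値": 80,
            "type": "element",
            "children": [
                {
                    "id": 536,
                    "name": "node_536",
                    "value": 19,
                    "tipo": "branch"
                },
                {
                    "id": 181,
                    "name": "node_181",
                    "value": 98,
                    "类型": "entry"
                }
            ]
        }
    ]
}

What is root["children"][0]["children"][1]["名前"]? "node_308"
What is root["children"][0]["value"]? 31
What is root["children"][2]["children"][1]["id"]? 181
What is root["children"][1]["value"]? 6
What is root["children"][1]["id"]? 281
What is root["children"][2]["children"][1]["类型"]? "entry"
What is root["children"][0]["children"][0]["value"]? 9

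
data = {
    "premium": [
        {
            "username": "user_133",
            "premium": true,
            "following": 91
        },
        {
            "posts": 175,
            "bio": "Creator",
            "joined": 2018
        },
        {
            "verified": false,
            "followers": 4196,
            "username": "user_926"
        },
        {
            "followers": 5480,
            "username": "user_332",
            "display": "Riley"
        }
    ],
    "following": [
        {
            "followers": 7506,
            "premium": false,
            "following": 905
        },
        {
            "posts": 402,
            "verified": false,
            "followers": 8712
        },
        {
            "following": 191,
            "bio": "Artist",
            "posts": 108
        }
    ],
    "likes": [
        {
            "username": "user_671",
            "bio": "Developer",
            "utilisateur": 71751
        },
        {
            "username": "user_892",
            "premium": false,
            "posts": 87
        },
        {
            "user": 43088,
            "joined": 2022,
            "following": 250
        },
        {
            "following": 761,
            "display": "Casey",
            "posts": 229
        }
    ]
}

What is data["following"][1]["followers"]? 8712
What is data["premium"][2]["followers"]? 4196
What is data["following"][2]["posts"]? 108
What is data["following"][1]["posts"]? 402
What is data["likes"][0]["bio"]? "Developer"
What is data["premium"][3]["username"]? "user_332"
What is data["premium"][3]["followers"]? 5480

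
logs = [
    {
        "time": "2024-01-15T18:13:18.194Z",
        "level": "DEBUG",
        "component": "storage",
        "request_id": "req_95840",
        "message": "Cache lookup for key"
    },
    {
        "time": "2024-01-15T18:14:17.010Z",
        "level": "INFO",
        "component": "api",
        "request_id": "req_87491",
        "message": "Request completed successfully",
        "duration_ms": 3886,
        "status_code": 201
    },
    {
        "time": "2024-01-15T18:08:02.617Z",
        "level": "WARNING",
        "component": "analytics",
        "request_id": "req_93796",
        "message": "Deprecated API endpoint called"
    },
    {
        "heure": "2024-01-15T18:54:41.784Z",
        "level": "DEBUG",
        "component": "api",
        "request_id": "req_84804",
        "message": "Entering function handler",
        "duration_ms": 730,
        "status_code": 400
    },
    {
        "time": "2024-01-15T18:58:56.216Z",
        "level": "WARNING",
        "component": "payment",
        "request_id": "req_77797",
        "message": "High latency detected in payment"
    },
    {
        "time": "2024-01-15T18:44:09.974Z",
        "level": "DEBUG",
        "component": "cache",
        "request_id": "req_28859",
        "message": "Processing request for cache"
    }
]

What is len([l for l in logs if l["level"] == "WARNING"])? 2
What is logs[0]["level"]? "DEBUG"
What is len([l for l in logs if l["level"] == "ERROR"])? 0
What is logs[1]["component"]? "api"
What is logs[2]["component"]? "analytics"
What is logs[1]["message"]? "Request completed successfully"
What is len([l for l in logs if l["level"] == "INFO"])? 1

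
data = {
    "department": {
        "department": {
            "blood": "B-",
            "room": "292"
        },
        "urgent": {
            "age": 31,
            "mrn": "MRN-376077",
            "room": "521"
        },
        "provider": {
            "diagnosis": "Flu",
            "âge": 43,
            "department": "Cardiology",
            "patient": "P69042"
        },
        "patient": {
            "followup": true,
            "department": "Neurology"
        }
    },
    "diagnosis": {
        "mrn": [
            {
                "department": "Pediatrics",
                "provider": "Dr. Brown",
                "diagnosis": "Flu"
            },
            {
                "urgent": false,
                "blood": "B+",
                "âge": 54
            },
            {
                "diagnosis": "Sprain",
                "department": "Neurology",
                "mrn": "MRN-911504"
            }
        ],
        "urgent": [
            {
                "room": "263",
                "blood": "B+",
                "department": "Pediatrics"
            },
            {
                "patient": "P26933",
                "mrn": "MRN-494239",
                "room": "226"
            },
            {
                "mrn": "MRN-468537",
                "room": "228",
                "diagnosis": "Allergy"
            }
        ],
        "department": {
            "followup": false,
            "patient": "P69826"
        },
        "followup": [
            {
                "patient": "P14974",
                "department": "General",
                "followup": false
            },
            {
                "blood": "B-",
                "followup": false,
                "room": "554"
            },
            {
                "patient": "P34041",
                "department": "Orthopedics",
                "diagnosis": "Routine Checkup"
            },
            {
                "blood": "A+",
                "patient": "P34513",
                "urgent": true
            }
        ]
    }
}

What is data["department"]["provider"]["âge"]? 43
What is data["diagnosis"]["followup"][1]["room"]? "554"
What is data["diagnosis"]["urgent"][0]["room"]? "263"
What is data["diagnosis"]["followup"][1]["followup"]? False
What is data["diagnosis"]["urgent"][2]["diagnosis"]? "Allergy"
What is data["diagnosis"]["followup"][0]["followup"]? False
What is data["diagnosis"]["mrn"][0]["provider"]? "Dr. Brown"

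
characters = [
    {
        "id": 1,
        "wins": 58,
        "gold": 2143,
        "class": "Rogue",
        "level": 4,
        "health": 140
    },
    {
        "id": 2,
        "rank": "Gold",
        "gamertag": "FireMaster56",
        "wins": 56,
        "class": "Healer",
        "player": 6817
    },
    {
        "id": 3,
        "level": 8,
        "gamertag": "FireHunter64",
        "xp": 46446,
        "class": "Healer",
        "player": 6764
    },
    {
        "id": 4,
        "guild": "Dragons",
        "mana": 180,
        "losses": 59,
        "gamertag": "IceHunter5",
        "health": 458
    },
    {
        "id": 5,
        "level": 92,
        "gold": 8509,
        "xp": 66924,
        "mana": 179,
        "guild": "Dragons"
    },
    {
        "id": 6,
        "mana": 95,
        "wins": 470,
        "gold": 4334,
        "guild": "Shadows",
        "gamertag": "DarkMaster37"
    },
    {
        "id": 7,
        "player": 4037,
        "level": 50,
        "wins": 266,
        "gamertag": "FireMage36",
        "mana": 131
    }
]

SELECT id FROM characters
[1, 2, 3, 4, 5, 6, 7]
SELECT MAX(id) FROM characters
7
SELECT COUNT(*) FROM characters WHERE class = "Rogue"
1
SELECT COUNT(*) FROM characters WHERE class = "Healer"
2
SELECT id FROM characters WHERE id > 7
[]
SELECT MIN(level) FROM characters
4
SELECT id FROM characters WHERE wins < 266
[1, 2]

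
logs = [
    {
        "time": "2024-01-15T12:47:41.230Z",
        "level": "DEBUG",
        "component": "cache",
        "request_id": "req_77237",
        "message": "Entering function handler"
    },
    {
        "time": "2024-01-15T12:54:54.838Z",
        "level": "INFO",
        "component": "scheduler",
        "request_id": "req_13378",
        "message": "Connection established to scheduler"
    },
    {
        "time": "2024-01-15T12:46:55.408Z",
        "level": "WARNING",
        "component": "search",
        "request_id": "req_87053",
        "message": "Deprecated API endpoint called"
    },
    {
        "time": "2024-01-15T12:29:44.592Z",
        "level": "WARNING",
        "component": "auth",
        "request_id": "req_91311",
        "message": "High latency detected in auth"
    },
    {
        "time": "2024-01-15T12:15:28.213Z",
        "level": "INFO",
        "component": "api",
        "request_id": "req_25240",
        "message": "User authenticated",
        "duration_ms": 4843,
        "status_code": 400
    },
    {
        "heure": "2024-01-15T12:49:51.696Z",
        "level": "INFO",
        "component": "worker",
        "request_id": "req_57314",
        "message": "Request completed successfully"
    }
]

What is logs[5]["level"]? "INFO"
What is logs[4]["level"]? "INFO"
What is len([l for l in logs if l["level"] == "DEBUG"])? 1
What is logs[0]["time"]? "2024-01-15T12:47:41.230Z"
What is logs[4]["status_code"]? 400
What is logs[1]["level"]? "INFO"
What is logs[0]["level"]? "DEBUG"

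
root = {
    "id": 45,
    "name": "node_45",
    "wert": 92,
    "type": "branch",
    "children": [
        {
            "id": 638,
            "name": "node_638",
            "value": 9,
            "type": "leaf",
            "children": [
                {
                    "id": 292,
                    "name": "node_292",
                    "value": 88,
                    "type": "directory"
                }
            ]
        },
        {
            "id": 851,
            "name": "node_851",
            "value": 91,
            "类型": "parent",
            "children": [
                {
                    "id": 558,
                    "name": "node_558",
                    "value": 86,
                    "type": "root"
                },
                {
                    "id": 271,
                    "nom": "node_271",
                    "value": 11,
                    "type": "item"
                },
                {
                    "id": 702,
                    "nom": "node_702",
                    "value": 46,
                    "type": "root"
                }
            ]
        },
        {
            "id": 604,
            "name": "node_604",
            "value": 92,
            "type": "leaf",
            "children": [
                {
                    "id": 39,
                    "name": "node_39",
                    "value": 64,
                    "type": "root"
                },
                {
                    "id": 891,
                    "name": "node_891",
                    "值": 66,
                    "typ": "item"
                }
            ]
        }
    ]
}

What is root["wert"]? 92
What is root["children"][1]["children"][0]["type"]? "root"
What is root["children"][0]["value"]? 9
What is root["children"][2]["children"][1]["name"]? "node_891"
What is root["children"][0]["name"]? "node_638"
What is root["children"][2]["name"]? "node_604"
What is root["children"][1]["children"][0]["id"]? 558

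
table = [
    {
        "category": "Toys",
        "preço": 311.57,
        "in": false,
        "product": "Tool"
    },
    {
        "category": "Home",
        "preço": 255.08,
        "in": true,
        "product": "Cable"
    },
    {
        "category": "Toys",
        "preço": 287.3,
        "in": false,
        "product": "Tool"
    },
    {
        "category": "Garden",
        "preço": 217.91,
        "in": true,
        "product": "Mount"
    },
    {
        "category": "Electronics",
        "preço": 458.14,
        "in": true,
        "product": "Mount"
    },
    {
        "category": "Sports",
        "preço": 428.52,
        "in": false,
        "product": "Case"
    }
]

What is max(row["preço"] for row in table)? 458.14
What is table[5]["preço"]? 428.52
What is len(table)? 6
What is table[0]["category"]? "Toys"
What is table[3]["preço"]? 217.91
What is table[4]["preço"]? 458.14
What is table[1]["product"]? "Cable"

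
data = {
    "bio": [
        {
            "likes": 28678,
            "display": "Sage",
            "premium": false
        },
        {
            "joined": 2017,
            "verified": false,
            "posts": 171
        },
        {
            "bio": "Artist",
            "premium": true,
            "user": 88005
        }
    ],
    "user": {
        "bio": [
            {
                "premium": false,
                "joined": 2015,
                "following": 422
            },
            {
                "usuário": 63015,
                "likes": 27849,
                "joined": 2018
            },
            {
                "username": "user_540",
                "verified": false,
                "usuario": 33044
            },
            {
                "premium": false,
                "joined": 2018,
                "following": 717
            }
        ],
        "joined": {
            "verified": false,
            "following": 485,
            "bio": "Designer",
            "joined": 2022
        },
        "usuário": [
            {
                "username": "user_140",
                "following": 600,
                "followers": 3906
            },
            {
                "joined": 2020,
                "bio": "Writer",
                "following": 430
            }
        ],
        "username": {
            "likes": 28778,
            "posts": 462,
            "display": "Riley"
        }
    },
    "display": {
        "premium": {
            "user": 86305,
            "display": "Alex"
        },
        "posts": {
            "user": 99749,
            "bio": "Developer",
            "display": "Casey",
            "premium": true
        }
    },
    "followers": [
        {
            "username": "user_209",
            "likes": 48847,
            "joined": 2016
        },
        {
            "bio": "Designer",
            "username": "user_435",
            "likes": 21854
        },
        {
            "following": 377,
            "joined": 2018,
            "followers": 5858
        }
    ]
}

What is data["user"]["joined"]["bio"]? "Designer"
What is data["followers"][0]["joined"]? 2016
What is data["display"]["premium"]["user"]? 86305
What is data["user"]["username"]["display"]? "Riley"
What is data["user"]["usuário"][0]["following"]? 600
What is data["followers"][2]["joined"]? 2018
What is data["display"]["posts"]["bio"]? "Developer"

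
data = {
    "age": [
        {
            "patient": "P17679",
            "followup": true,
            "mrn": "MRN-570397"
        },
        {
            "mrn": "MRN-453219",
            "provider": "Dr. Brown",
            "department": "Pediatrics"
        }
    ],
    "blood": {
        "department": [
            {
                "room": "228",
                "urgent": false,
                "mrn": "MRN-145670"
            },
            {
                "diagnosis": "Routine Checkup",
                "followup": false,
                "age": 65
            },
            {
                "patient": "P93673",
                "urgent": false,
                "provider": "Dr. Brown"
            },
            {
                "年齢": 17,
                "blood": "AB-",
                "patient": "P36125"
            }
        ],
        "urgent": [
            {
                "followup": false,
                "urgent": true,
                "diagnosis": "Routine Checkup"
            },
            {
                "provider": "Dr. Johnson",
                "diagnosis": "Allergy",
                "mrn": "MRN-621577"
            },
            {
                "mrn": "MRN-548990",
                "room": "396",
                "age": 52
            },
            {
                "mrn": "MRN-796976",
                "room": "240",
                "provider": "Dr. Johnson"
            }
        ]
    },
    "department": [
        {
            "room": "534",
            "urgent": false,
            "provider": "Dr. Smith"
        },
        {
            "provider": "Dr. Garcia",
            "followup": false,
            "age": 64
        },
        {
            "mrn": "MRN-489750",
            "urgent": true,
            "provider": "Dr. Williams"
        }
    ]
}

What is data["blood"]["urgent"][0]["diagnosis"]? "Routine Checkup"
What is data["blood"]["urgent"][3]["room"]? "240"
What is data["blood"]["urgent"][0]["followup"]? False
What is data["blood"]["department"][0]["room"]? "228"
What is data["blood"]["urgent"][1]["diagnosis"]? "Allergy"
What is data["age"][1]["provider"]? "Dr. Brown"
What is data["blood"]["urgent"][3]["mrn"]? "MRN-796976"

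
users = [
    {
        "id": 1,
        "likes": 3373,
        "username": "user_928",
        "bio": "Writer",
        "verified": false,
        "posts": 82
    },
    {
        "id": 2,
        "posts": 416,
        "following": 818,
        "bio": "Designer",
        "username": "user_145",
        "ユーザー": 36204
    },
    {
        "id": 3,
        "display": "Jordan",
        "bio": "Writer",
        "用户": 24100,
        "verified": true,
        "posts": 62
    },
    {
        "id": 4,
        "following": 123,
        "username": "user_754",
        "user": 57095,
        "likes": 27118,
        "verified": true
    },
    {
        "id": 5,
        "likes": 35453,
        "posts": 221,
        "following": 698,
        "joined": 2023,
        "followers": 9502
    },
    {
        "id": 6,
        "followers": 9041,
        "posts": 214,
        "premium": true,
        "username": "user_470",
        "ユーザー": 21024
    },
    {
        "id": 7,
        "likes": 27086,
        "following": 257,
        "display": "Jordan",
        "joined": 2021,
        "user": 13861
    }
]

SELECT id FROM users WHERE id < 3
[1, 2]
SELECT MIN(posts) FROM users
62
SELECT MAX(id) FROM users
7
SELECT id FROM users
[1, 2, 3, 4, 5, 6, 7]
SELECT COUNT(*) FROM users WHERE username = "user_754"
1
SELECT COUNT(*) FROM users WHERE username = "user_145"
1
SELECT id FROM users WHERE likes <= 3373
[1]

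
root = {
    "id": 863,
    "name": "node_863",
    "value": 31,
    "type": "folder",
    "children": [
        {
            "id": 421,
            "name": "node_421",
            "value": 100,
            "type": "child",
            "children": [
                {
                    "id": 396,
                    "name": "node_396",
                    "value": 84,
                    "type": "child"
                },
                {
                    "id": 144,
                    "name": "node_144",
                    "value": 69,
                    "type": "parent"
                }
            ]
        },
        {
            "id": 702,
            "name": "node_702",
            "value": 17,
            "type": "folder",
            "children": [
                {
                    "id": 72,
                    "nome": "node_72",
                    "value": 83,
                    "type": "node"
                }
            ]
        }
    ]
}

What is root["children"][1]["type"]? "folder"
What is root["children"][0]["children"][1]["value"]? 69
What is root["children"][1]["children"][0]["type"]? "node"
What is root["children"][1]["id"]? 702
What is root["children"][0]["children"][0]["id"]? 396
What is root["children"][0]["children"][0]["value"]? 84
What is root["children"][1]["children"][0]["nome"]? "node_72"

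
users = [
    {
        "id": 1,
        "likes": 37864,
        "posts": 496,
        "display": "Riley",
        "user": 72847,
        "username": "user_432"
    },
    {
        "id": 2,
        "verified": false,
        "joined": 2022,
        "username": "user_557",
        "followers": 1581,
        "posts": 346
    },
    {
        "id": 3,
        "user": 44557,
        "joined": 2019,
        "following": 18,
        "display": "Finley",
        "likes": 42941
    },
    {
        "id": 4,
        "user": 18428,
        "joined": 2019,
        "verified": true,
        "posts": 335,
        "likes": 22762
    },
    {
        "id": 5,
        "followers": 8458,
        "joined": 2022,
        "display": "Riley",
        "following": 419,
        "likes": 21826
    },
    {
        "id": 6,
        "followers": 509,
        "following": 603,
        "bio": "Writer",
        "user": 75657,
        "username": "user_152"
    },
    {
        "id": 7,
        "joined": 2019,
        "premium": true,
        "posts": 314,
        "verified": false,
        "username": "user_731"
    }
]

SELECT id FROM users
[1, 2, 3, 4, 5, 6, 7]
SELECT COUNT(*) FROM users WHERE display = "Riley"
2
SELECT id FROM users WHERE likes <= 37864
[1, 4, 5]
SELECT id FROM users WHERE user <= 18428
[4]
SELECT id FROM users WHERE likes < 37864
[4, 5]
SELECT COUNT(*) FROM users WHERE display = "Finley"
1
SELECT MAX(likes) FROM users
42941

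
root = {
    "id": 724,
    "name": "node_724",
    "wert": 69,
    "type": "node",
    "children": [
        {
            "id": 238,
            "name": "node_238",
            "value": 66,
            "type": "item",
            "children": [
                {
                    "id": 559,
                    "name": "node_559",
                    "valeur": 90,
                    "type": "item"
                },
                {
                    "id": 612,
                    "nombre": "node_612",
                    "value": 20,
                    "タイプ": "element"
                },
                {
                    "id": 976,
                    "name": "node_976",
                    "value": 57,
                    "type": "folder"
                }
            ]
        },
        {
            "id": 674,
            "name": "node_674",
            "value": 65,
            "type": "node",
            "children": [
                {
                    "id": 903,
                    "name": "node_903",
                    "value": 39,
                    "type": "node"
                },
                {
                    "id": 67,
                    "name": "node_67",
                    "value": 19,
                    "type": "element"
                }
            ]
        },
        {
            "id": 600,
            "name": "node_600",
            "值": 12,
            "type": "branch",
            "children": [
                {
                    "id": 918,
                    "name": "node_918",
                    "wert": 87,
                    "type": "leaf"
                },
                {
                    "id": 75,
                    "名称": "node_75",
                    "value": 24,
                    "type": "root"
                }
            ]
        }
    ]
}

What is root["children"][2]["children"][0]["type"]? "leaf"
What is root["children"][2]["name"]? "node_600"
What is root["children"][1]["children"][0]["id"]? 903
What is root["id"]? 724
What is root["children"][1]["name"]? "node_674"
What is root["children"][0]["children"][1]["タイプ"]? "element"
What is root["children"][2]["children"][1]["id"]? 75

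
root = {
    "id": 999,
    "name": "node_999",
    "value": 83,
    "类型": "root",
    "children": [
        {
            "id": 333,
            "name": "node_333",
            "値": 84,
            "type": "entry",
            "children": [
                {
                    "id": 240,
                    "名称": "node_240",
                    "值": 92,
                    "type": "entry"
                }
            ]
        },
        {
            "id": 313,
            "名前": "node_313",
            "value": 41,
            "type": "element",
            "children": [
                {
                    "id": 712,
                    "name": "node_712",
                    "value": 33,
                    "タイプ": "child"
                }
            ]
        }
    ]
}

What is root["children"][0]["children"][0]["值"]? 92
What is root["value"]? 83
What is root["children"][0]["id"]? 333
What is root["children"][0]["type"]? "entry"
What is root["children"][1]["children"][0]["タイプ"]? "child"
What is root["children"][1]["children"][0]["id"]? 712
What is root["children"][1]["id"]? 313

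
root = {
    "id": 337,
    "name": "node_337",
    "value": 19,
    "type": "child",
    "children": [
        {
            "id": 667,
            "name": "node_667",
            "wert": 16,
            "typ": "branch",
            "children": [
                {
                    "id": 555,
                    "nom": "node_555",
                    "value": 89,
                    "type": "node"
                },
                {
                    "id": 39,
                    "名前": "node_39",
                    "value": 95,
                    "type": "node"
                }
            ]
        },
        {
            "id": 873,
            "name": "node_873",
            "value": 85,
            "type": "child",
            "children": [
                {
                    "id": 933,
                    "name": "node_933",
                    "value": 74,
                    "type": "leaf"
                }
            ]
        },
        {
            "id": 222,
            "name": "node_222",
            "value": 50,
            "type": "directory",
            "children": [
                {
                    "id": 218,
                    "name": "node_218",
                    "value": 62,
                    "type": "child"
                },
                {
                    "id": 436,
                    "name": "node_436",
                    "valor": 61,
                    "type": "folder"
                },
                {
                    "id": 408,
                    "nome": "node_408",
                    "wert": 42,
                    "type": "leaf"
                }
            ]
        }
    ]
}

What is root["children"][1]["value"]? 85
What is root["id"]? 337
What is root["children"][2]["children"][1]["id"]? 436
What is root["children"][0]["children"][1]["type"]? "node"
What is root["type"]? "child"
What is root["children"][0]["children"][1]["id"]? 39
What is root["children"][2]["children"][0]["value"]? 62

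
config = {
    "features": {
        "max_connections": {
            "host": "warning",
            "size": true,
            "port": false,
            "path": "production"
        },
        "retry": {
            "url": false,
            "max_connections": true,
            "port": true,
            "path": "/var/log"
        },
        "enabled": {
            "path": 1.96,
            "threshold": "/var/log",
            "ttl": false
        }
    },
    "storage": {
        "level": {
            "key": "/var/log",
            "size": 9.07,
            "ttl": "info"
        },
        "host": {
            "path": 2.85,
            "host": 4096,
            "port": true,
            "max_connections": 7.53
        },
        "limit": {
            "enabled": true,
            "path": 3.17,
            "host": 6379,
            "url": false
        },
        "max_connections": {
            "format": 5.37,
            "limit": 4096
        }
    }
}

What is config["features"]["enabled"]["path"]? 1.96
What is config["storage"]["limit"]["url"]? False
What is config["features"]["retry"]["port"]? True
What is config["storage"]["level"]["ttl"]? "info"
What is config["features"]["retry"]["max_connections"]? True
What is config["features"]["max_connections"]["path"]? "production"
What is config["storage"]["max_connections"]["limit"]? 4096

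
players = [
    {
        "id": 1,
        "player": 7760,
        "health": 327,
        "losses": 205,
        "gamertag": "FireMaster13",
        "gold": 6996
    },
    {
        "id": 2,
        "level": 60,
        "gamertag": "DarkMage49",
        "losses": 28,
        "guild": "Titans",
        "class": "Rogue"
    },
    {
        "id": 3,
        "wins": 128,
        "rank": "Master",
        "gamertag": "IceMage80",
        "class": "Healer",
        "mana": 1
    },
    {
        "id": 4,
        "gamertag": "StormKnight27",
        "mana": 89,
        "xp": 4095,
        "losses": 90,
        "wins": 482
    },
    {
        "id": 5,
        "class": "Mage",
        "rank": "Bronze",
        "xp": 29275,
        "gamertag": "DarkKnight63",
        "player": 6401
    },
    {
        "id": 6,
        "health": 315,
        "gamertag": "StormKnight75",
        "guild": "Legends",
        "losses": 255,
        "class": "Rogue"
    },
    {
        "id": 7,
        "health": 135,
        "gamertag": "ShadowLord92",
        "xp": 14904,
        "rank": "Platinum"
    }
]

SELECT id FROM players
[1, 2, 3, 4, 5, 6, 7]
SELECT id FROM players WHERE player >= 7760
[1]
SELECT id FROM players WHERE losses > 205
[6]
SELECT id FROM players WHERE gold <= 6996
[1]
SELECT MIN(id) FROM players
1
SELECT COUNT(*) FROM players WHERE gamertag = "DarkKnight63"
1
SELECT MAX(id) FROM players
7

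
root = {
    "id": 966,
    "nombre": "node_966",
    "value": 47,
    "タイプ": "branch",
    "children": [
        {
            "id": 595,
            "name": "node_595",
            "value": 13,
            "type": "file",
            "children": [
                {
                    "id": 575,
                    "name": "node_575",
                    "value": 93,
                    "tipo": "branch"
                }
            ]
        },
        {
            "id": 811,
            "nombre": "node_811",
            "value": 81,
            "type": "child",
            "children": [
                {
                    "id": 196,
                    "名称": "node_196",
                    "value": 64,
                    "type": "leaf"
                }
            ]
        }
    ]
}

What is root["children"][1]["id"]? 811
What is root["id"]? 966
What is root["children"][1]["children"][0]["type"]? "leaf"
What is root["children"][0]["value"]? 13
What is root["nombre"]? "node_966"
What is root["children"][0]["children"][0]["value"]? 93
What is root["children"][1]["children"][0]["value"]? 64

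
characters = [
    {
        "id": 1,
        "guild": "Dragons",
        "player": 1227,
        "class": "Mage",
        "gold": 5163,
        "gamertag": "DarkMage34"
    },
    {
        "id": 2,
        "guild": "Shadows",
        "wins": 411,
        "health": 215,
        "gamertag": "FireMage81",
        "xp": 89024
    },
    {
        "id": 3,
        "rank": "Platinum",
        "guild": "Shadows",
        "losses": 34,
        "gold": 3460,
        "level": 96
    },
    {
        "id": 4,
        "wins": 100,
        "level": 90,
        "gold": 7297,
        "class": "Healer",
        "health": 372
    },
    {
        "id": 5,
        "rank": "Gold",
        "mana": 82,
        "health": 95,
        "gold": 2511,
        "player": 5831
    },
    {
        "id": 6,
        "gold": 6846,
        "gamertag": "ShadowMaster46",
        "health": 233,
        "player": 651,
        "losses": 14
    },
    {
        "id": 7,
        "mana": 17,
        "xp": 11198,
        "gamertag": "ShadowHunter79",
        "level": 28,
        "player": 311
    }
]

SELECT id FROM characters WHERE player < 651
[7]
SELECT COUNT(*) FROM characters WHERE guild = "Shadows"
2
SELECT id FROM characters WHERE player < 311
[]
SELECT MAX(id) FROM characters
7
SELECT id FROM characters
[1, 2, 3, 4, 5, 6, 7]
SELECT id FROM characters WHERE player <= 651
[6, 7]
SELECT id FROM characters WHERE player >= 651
[1, 5, 6]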